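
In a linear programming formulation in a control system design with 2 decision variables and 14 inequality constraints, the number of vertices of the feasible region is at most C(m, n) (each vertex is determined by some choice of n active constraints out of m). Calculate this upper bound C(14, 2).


Each vertex corresponds to some choice of n active constraints out of m, so the number of vertices is at most C(m, n) = m! / (n!(m-n)!).
m = 14, n = 2
Numerator: 14 * 13
Denominator: 2! = 2
C(14, 2) = 91


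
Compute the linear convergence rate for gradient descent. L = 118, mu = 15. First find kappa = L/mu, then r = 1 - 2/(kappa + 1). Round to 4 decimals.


Step 1: Compute the condition number.
kappa = L/mu = 118/15 = 7.8667
Step 2: Compute the convergence rate.
r = 1 - 2/(kappa + 1) = 1 - 2*mu/(L + mu) = (L - mu)/(L + mu) = 103/133 = 0.7744


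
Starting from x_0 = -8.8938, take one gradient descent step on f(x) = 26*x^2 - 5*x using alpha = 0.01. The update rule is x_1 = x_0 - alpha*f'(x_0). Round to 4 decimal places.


We compute the gradient at x_0 and apply the update.
f'(x) = 52*x - 5
f'(-8.8938) = 52*-8.8938 - 5 = -467.4776
x_1 = -8.8938 - 0.01*-467.4776 = -4.219


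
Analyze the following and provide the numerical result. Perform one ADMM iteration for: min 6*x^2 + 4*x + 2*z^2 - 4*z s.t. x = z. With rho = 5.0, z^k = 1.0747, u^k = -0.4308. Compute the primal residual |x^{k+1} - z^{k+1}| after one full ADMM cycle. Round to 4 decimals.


ADMM iteration with rho = 5.0, z^k = 1.0747, u^k = -0.4308
Step 1: x-update.
Minimize 6*x^2 + 4*x + (5.0/2)*(x - 1.0747 - 0.4308)^2
FOC: (2*6 + 5.0)*x = -4 + 5.0*(1.0747 + 0.4308)
x^{k+1} = 0.2075
Step 2: z-update.
Minimize 2*z^2 - 4*z + (5.0/2)*(0.2075 - z - 0.4308)^2
FOC: (2*2 + 5.0)*z = 4 + 5.0*(0.2075 - 0.4308)
z^{k+1} = 0.3204
Step 3: u-update.
u^{k+1} = -0.4308 + 0.2075 - 0.3204 = -0.5437
Step 4: Primal residual = |0.2075 - 0.3204| = 0.1129


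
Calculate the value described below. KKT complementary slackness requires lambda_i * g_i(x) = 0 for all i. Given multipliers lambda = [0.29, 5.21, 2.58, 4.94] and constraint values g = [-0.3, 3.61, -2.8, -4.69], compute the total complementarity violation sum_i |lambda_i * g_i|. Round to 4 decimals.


KKT complementary slackness check:
lambda_1 * g_1 = 0.29 * -0.3 = -0.087
lambda_2 * g_2 = 5.21 * 3.61 = 18.8081
lambda_3 * g_3 = 2.58 * -2.8 = -7.224
lambda_4 * g_4 = 4.94 * -4.69 = -23.1686
Total violation = 0.087 + 18.8081 + 7.224 + 23.1686 = 49.2877


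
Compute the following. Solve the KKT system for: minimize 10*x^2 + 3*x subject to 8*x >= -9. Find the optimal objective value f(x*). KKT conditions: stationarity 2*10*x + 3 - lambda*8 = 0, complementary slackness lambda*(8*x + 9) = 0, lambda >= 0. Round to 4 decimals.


Step 1: Try lambda = 0 (constraint inactive).
Stationarity: 2*10*x + 3 = 0
x* = -3/(2*10) = -0.15
Check constraint: 8*-0.15 = -1.2 >= -9 -- satisfied.
Step 2: Compute optimal value.
f(x*) = 10*(-0.15)^2 + 3*(-0.15) = -0.225


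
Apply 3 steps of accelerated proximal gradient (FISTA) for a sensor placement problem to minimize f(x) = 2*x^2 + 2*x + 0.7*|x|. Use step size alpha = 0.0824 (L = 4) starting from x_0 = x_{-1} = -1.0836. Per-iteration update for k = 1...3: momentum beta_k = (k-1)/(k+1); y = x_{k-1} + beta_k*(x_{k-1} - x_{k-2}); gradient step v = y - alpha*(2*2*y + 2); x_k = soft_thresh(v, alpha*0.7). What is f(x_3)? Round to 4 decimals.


FISTA on f(x) = 2*x^2 + 2*x + 0.7*|x|
L = 4, alpha = 0.0824
Iteration 1: beta = 0.0, y = -1.0836 + 0.0*(-1.0836 + 1.0836) = -1.0836
  grad(y) = -2.3344, v = y - alpha*grad = -0.8912
  prox(v) = soft_thresh(-0.8912, 0.0577) = -0.8336
Iteration 2: beta = 0.3333, y = -0.8336 + 0.3333*(-0.8336 + 1.0836) = -0.7502
  grad(y) = -1.0009, v = y - alpha*grad = -0.6677
  prox(v) = soft_thresh(-0.6677, 0.0577) = -0.6101
Iteration 3: beta = 0.5, y = -0.6101 + 0.5*(-0.6101 + 0.8336) = -0.4983
  grad(y) = 0.0067, v = y - alpha*grad = -0.4989
  prox(v) = soft_thresh(-0.4989, 0.0577) = -0.4412
f(x_3) = 2*(-0.4412)^2 + 2*(-0.4412) + 0.7*|-0.4412| = -0.1842


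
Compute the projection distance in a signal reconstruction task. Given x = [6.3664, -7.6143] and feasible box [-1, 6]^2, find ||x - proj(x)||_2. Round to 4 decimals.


Project each component onto [-1, 6].
clip(6.3664) = 6.0, clip(-7.6143) = -1.0
Projection = [6.0, -1.0]
Squared diffs: [0.1342, 43.749]
Distance = sqrt(43.8832) = 6.6244


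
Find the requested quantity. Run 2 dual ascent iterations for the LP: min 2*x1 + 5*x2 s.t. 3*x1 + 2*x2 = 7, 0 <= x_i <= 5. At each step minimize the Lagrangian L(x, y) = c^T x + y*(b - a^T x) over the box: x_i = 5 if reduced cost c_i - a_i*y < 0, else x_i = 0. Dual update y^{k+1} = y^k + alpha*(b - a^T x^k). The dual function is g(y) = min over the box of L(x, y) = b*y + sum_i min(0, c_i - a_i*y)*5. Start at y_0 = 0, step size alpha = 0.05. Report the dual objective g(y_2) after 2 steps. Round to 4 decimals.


Dual ascent for LP: min 2*x1 + 5*x2, 3*x1 + 2*x2 = 7, 0 <= x_i <= 5
Step 1: y^k = 0.0, reduced costs: (2.0, 5.0)
  x^k = (0.0, 0.0), subgradient = b - a^T x = 7.0
  y^{k+1} = 0.0 + 0.05*7.0 = 0.35
Step 2: y^k = 0.35, reduced costs: (0.95, 4.3)
  x^k = (0.0, 0.0), subgradient = b - a^T x = 7.0
  y^{k+1} = 0.35 + 0.05*7.0 = 0.7
Dual objective at y_2 = 0.7: reduced costs (-0.1, 3.6), box minimizer x = (5.0, 0.0)
g(y_2) = b*y + (c1 - a1*y)*x1 + (c2 - a2*y)*x2 = 7*0.7 + (-0.1)*5.0 + 3.6*0.0 = 4.9 - 0.5 + 0.0 = 4.4


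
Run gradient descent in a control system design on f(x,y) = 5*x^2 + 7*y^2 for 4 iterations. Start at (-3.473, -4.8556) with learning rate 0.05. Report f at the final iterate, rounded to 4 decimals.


Gradient descent on f(x,y) = 5*x^2 + 7*y^2.
Starting point: (-3.473, -4.8556), alpha = 0.05
Step 1: grad_x = 2*5*-3.473 = -34.73, grad_y = 2*7*-4.8556 = -67.9784
  x_1 = -3.473 - 0.05*-34.73 = -1.7365
  y_1 = -4.8556 - 0.05*-67.9784 = -1.4567
Step 2: grad_x = 2*5*-1.7365 = -17.365, grad_y = 2*7*-1.4567 = -20.3935
  x_2 = -1.7365 - 0.05*-17.365 = -0.8683
  y_2 = -1.4567 - 0.05*-20.3935 = -0.437
Step 3: grad_x = 2*5*-0.8683 = -8.6825, grad_y = 2*7*-0.437 = -6.1181
  x_3 = -0.8683 - 0.05*-8.6825 = -0.4341
  y_3 = -0.437 - 0.05*-6.1181 = -0.1311
Step 4: grad_x = 2*5*-0.4341 = -4.3413, grad_y = 2*7*-0.1311 = -1.8354
  x_4 = -0.4341 - 0.05*-4.3413 = -0.2171
  y_4 = -0.1311 - 0.05*-1.8354 = -0.0393
f(-0.2171, -0.0393) = 5*(-0.2171)^2 + 7*(-0.0393)^2 = 0.2464


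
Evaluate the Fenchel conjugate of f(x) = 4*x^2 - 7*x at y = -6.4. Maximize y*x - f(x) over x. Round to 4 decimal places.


f*(y) = sup_x {y*x - a*x^2 - b*x} = sup_x {(y-b)*x - a*x^2}
FOC: (y - b) - 2a*x = 0 => x* = (y - b)/(2a)
x* = (-6.4 + 7)/(2*4) = 0.075
f*(-6.4) = (y-b)^2/(4a) = (-6.4 + 7)^2/(4*4)
= 0.36/16 = 0.0225


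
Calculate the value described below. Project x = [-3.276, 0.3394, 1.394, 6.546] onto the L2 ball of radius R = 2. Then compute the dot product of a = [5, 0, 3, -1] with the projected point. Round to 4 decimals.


Step 1: Compute ||x|| (intermediates to 6 decimals).
||x|| = sqrt((-3.276)^2 + 0.3394^2 + 1.394^2 + 6.546^2) = 7.459271
Step 2: Project.
Since ||x|| > R, scale = R/||x|| = 2/7.459271 = 0.268123, proj(x) = scale * x
proj(x) = [-0.878371, 0.091001, 0.373763, 1.755133]
Step 3: Dot product.
a^T * proj(x) = 5*(-0.878371) + 0*0.091001 + 3*0.373763 - 1*1.755133 = -5.0257


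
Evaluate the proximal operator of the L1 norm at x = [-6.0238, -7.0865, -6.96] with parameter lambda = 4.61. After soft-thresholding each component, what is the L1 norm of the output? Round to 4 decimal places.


Soft-thresholding with lambda = 4.61:
prox(-6.0238) = sign(-6.0238)*max(|-6.0238| - 4.61, 0) = -1.4138
prox(-7.0865) = sign(-7.0865)*max(|-7.0865| - 4.61, 0) = -2.4765
prox(-6.96) = sign(-6.96)*max(|-6.96| - 4.61, 0) = -2.35
prox(x) = [-1.4138, -2.4765, -2.35]
||prox(x)||_1 = 1.4138 + 2.4765 + 2.35 = 6.2403


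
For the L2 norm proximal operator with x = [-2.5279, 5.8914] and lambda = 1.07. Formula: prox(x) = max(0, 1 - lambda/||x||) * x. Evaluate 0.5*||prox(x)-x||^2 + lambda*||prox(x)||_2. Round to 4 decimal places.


Step 1: Compute ||x||.
||x|| = 6.4108
Step 2: Compute scaling factor.
scale = max(0, 1 - 1.07/6.4108) = 0.8331
Step 3: prox(x) = [-2.106, 4.9081]
||prox(x)|| = 5.3408
Step 4: Proximal objective.
0.5*||prox-x||^2 = 0.5725
lambda*||prox|| = 5.7147
Total = 6.2871


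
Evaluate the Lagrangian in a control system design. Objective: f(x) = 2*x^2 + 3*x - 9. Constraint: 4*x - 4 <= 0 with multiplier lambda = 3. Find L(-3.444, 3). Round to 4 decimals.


Step 1: Evaluate f(x).
f(-3.444) = 2*(-3.444)^2 + 3*(-3.444) - 9 = 4.3903
Step 2: Evaluate g(x).
g(-3.444) = 4*-3.444 - 4 = -17.776
Step 3: Compute Lagrangian.
L = 4.3903 + 3*-17.776 = -48.9377


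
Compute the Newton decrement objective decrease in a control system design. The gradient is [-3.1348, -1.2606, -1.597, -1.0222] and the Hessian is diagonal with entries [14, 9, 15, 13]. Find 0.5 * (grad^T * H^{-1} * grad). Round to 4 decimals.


Step 1: H is diagonal, so H^(-1) * g = [-0.2239, -0.1401, -0.1065, -0.0786].
Step 2: g^T H^(-1) g = sum_i g_i^2 / H_ii
  = (-3.1348)^2/14 + (-1.2606)^2/9 + (-1.597)^2/15 + (-1.0222)^2/13
  = 0.7019 + 0.1766 + 0.17 + 0.0804 = 1.1289
Step 3: Objective decrease = 0.5 * g^T H^(-1) g = 0.5644


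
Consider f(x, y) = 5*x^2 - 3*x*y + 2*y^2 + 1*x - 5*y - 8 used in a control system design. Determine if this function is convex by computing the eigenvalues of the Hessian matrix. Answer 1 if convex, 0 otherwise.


The Hessian of f(x,y) = 5*x^2 - 3*x*y + 2*y^2 + 1*x - 5*y - 8 is:
H = [[10, -3], [-3, 4]]
Trace = 10 + 4 = 14
Determinant = 10*4 - (-3)^2 = 31
Discriminant = (14)^2 - 4*31 = 72.0
Eigenvalues: lambda_1 = 2.7574, lambda_2 = 11.2426
The function is convex.

1


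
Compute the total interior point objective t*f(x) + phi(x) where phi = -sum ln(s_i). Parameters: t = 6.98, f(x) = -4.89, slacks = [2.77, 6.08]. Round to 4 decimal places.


Step 1: Compute log-barrier.
ln values: [1.0188, 1.805]
phi = -(1.0188 + 1.805) = -2.8239
Step 2: Compute augmented objective.
t*f(x) = 6.98*-4.89 = -34.1322
Total = -34.1322 - 2.8239 = -36.9561


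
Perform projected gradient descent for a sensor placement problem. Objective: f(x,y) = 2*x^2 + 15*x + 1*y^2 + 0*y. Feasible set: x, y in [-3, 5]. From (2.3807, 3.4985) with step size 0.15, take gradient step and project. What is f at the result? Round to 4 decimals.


Step 1: Compute gradient at (2.3807, 3.4985).
grad_x = 2*2*2.3807 + 15 = 24.5228
grad_y = 2*1*3.4985 + 0 = 6.997
Step 2: Gradient step.
x_raw = 2.3807 - 0.15*24.5228 = -1.2977
y_raw = 3.4985 - 0.15*6.997 = 2.449
Step 3: Project onto [-3, 5].
x_proj = clip(-1.2977) = -1.2977
y_proj = clip(2.449) = 2.449
Step 4: Evaluate f.
f(-1.2977, 2.449) = -10.1003


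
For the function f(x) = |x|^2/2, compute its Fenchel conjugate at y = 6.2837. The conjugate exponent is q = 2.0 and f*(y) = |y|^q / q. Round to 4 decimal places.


The conjugate exponent q satisfies 1/p + 1/q = 1.
p = 2, so q = 2/(2 - 1) = 2.0
|y|^q = 6.2837^2.0 = 39.4849
f*(6.2837) = 39.4849 / 2.0 = 19.7424


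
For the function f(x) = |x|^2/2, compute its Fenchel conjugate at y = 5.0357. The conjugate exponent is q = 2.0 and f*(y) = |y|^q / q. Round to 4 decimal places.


The conjugate exponent q satisfies 1/p + 1/q = 1.
p = 2, so q = 2/(2 - 1) = 2.0
|y|^q = 5.0357^2.0 = 25.3583
f*(5.0357) = 25.3583 / 2.0 = 12.6791


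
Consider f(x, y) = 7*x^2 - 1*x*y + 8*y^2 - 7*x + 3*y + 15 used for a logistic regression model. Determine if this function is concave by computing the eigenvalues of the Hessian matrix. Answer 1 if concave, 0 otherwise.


The Hessian of f(x,y) = 7*x^2 - 1*x*y + 8*y^2 - 7*x + 3*y + 15 is:
H = [[14, -1], [-1, 16]]
Trace = 14 + 16 = 30
Determinant = 14*16 - (-1)^2 = 223
Discriminant = (30)^2 - 4*223 = 8.0
Eigenvalues: lambda_1 = 13.5858, lambda_2 = 16.4142
The function is not concave.

0


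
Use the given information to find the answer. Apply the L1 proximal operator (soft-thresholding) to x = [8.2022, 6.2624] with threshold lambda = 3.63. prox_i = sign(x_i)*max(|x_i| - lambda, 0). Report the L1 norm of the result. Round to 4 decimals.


Soft-thresholding with lambda = 3.63:
prox(8.2022) = sign(8.2022)*max(|8.2022| - 3.63, 0) = 4.5722
prox(6.2624) = sign(6.2624)*max(|6.2624| - 3.63, 0) = 2.6324
prox(x) = [4.5722, 2.6324]
||prox(x)||_1 = 4.5722 + 2.6324 = 7.2046


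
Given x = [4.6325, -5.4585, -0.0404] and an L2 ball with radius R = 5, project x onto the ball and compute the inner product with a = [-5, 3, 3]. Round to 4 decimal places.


Step 1: Compute ||x|| (intermediates to 6 decimals).
||x|| = sqrt(4.6325^2 + (-5.4585)^2 + (-0.0404)^2) = 7.159393
Step 2: Project.
Since ||x|| > R, scale = R/||x|| = 5/7.159393 = 0.698383, proj(x) = scale * x
proj(x) = [3.235259, -3.812124, -0.028215]
Step 3: Dot product.
a^T * proj(x) = -5*3.235259 + 3*(-3.812124) + 3*(-0.028215) = -27.6973


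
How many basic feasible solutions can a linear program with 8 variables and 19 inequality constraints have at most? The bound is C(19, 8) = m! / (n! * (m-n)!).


Each vertex corresponds to some choice of n active constraints out of m, so the number of vertices is at most C(m, n) = m! / (n!(m-n)!).
m = 19, n = 8
Numerator: 19 * 18 * 17 * 16 * 15 * 14 * 13 * 12
Denominator: 8! = 40320
C(19, 8) = 75582


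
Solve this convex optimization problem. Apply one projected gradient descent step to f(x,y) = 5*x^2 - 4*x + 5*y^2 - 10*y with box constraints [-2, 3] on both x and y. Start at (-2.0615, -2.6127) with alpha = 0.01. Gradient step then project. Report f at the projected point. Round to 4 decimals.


Step 1: Compute gradient at (-2.0615, -2.6127).
grad_x = 2*5*-2.0615 - 4 = -24.615
grad_y = 2*5*-2.6127 - 10 = -36.127
Step 2: Gradient step.
x_raw = -2.0615 - 0.01*-24.615 = -1.8154
y_raw = -2.6127 - 0.01*-36.127 = -2.2514
Step 3: Project onto [-2, 3].
x_proj = clip(-1.8154) = -1.8154
y_proj = clip(-2.2514) = -2.0
Step 4: Evaluate f.
f(-1.8154, -2.0) = 63.7389


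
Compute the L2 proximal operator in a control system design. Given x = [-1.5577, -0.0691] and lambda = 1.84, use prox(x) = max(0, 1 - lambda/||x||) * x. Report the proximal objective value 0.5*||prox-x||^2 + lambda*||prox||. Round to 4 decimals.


Step 1: Compute ||x||.
||x|| = 1.5592
Step 2: Compute scaling factor.
scale = max(0, 1 - 1.84/1.5592) = 0.0
Step 3: prox(x) = [-0.0, -0.0]
||prox(x)|| = 0.0
Step 4: Proximal objective.
0.5*||prox-x||^2 = 1.2156
lambda*||prox|| = 0.0
Total = 1.2156


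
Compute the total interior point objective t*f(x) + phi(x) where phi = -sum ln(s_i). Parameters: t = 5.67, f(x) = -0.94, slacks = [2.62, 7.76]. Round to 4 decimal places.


Step 1: Compute log-barrier.
ln values: [0.9632, 2.049]
phi = -(0.9632 + 2.049) = -3.0122
Step 2: Compute augmented objective.
t*f(x) = 5.67*-0.94 = -5.3298
Total = -5.3298 - 3.0122 = -8.342


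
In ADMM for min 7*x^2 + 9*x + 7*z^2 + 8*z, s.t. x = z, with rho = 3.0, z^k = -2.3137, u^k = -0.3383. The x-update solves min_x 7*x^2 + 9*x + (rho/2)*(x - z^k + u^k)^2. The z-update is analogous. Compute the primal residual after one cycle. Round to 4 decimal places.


ADMM iteration with rho = 3.0, z^k = -2.3137, u^k = -0.3383
Step 1: x-update.
Minimize 7*x^2 + 9*x + (3.0/2)*(x + 2.3137 - 0.3383)^2
FOC: (2*7 + 3.0)*x = -9 + 3.0*(-2.3137 + 0.3383)
x^{k+1} = -0.878
Step 2: z-update.
Minimize 7*z^2 + 8*z + (3.0/2)*(-0.878 - z - 0.3383)^2
FOC: (2*7 + 3.0)*z = -8 + 3.0*(-0.878 - 0.3383)
z^{k+1} = -0.6852
Step 3: u-update.
u^{k+1} = -0.3383 - 0.878 + 0.6852 = -0.5311
Step 4: Primal residual = |-0.878 + 0.6852| = 0.1928


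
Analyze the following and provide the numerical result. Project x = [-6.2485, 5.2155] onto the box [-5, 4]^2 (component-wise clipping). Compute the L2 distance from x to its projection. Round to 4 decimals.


Project each component onto [-5, 4].
clip(-6.2485) = -5.0, clip(5.2155) = 4.0
Projection = [-5.0, 4.0]
Squared diffs: [1.5588, 1.4774]
Distance = sqrt(3.0362) = 1.7425


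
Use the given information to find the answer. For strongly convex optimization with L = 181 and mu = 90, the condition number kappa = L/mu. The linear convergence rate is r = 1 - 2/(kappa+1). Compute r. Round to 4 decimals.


Step 1: Compute the condition number.
kappa = L/mu = 181/90 = 2.0111
Step 2: Compute the convergence rate.
r = 1 - 2/(kappa + 1) = 1 - 2*mu/(L + mu) = (L - mu)/(L + mu) = 91/271 = 0.3358


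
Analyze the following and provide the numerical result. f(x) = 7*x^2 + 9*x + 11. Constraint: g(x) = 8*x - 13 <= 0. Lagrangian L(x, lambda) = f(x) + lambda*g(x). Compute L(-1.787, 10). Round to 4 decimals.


Step 1: Evaluate f(x).
f(-1.787) = 7*(-1.787)^2 + 9*(-1.787) + 11 = 17.2706
Step 2: Evaluate g(x).
g(-1.787) = 8*-1.787 - 13 = -27.296
Step 3: Compute Lagrangian.
L = 17.2706 + 10*-27.296 = -255.6894


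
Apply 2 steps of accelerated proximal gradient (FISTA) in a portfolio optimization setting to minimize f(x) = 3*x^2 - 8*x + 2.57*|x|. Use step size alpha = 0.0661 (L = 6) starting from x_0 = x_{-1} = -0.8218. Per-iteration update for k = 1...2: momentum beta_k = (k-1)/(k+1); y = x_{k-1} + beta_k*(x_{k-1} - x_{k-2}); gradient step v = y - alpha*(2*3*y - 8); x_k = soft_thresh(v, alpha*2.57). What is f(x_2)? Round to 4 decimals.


FISTA on f(x) = 3*x^2 - 8*x + 2.57*|x|
L = 6, alpha = 0.0661
Iteration 1: beta = 0.0, y = -0.8218 + 0.0*(-0.8218 + 0.8218) = -0.8218
  grad(y) = -12.9308, v = y - alpha*grad = 0.0329
  prox(v) = soft_thresh(0.0329, 0.1699) = 0.0
Iteration 2: beta = 0.3333, y = 0.0 + 0.3333*(0.0 + 0.8218) = 0.2739
  grad(y) = -6.3564, v = y - alpha*grad = 0.6941
  prox(v) = soft_thresh(0.6941, 0.1699) = 0.5242
f(x_2) = 3*0.5242^2 - 8*0.5242 + 2.57*|0.5242| = -2.0221


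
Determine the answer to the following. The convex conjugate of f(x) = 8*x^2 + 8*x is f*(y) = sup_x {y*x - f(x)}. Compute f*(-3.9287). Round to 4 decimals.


f*(y) = sup_x {y*x - a*x^2 - b*x} = sup_x {(y-b)*x - a*x^2}
FOC: (y - b) - 2a*x = 0 => x* = (y - b)/(2a)
x* = (-3.9287 - 8)/(2*8) = -0.7455
f*(-3.9287) = (y-b)^2/(4a) = (-3.9287 - 8)^2/(4*8)
= 142.2939/32 = 4.4467


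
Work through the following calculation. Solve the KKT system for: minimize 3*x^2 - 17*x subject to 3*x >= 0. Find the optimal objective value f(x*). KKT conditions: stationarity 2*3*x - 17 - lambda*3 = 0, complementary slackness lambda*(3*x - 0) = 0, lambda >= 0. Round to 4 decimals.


Step 1: Try lambda = 0 (constraint inactive).
Stationarity: 2*3*x - 17 = 0
x* = 17/(2*3) = 17/6 = 2.8333 (rounded; the exact value 17/6 is used below)
Check constraint: 3*2.8333 = 8.4999 >= 0 -- satisfied.
Step 2: Compute optimal value.
f(x*) = 3*(17/6)^2 - 17*(17/6) = -24.0833


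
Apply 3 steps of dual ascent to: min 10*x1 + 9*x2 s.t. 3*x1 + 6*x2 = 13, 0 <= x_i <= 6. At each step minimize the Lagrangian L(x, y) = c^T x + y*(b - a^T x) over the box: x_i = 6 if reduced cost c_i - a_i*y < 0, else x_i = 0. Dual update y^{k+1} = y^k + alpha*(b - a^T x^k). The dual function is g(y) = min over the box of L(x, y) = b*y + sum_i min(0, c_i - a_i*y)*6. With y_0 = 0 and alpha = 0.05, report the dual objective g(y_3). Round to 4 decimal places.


Dual ascent for LP: min 10*x1 + 9*x2, 3*x1 + 6*x2 = 13, 0 <= x_i <= 6
Step 1: y^k = 0.0, reduced costs: (10.0, 9.0)
  x^k = (0.0, 0.0), subgradient = b - a^T x = 13.0
  y^{k+1} = 0.0 + 0.05*13.0 = 0.65
Step 2: y^k = 0.65, reduced costs: (8.05, 5.1)
  x^k = (0.0, 0.0), subgradient = b - a^T x = 13.0
  y^{k+1} = 0.65 + 0.05*13.0 = 1.3
Step 3: y^k = 1.3, reduced costs: (6.1, 1.2)
  x^k = (0.0, 0.0), subgradient = b - a^T x = 13.0
  y^{k+1} = 1.3 + 0.05*13.0 = 1.95
Dual objective at y_3 = 1.95: reduced costs (4.15, -2.7), box minimizer x = (0.0, 6.0)
g(y_3) = b*y + (c1 - a1*y)*x1 + (c2 - a2*y)*x2 = 13*1.95 + 4.15*0.0 + (-2.7)*6.0 = 25.35 + 0.0 - 16.2 = 9.15


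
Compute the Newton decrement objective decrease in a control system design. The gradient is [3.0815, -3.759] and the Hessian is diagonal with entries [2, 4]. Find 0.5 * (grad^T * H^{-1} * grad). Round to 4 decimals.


Step 1: H is diagonal, so H^(-1) * g = [1.5408, -0.9398].
Step 2: g^T H^(-1) g = sum_i g_i^2 / H_ii
  = (3.0815)^2/2 + (-3.759)^2/4
  = 4.7478 + 3.5325 = 8.2803
Step 3: Objective decrease = 0.5 * g^T H^(-1) g = 4.1402


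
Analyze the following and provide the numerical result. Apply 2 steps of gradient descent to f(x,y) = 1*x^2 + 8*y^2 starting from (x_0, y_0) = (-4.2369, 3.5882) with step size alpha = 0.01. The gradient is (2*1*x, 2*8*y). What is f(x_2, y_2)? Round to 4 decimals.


Gradient descent on f(x,y) = 1*x^2 + 8*y^2.
Starting point: (-4.2369, 3.5882), alpha = 0.01
Step 1: grad_x = 2*1*-4.2369 = -8.4738, grad_y = 2*8*3.5882 = 57.4112
  x_1 = -4.2369 - 0.01*-8.4738 = -4.1522
  y_1 = 3.5882 - 0.01*57.4112 = 3.0141
Step 2: grad_x = 2*1*-4.1522 = -8.3043, grad_y = 2*8*3.0141 = 48.2254
  x_2 = -4.1522 - 0.01*-8.3043 = -4.0691
  y_2 = 3.0141 - 0.01*48.2254 = 2.5318
f(-4.0691, 2.5318) = 1*(-4.0691)^2 + 8*2.5318^2 = 67.8392


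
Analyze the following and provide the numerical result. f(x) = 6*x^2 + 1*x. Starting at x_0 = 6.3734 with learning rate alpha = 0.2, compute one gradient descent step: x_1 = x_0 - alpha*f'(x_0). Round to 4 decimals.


We compute the gradient at x_0 and apply the update.
f'(x) = 12*x + 1
f'(6.3734) = 12*6.3734 + 1 = 77.4808
x_1 = 6.3734 - 0.2*77.4808 = -9.1228


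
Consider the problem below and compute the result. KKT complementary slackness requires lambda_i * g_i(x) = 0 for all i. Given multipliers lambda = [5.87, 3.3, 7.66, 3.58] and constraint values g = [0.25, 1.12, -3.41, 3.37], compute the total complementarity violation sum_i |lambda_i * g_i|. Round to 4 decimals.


KKT complementary slackness check:
lambda_1 * g_1 = 5.87 * 0.25 = 1.4675
lambda_2 * g_2 = 3.3 * 1.12 = 3.696
lambda_3 * g_3 = 7.66 * -3.41 = -26.1206
lambda_4 * g_4 = 3.58 * 3.37 = 12.0646
Total violation = 1.4675 + 3.696 + 26.1206 + 12.0646 = 43.3487


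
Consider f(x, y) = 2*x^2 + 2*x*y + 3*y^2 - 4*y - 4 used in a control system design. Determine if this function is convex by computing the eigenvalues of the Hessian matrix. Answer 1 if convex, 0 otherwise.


The Hessian of f(x,y) = 2*x^2 + 2*x*y + 3*y^2 - 4*y - 4 is:
H = [[4, 2], [2, 6]]
Trace = 4 + 6 = 10
Determinant = 4*6 - (2)^2 = 20
Discriminant = (10)^2 - 4*20 = 20.0
Eigenvalues: lambda_1 = 2.7639, lambda_2 = 7.2361
The function is convex.

1


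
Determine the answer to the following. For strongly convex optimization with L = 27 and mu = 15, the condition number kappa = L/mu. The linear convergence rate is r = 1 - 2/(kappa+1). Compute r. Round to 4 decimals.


Step 1: Compute the condition number.
kappa = L/mu = 27/15 = 1.8
Step 2: Compute the convergence rate.
r = 1 - 2/(kappa + 1) = 1 - 2*mu/(L + mu) = (L - mu)/(L + mu) = 12/42 = 0.2857


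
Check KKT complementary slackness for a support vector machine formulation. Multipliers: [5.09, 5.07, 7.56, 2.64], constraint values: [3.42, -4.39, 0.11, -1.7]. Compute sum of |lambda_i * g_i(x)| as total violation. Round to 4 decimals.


KKT complementary slackness check:
lambda_1 * g_1 = 5.09 * 3.42 = 17.4078
lambda_2 * g_2 = 5.07 * -4.39 = -22.2573
lambda_3 * g_3 = 7.56 * 0.11 = 0.8316
lambda_4 * g_4 = 2.64 * -1.7 = -4.488
Total violation = 17.4078 + 22.2573 + 0.8316 + 4.488 = 44.9847


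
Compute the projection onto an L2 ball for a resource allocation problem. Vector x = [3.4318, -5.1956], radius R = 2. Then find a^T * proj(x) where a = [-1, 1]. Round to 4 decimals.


Step 1: Compute ||x|| (intermediates to 6 decimals).
||x|| = sqrt(3.4318^2 + (-5.1956)^2) = 6.226677
Step 2: Project.
Since ||x|| > R, scale = R/||x|| = 2/6.226677 = 0.321199, proj(x) = scale * x
proj(x) = [1.102291, -1.668822]
Step 3: Dot product.
a^T * proj(x) = -1*1.102291 + 1*(-1.668822) = -2.7711


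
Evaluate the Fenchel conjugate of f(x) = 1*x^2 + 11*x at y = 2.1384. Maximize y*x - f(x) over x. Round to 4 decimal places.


f*(y) = sup_x {y*x - a*x^2 - b*x} = sup_x {(y-b)*x - a*x^2}
FOC: (y - b) - 2a*x = 0 => x* = (y - b)/(2a)
x* = (2.1384 - 11)/(2*1) = -4.4308
f*(2.1384) = (y-b)^2/(4a) = (2.1384 - 11)^2/(4*1)
= 78.528/4 = 19.632


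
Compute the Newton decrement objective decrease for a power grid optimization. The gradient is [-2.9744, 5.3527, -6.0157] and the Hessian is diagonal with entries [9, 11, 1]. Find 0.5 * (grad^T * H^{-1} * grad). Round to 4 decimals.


Step 1: H is diagonal, so H^(-1) * g = [-0.3305, 0.4866, -6.0157].
Step 2: g^T H^(-1) g = sum_i g_i^2 / H_ii
  = (-2.9744)^2/9 + (5.3527)^2/11 + (-6.0157)^2/1
  = 0.983 + 2.6047 + 36.1886 = 39.7763
Step 3: Objective decrease = 0.5 * g^T H^(-1) g = 19.8882


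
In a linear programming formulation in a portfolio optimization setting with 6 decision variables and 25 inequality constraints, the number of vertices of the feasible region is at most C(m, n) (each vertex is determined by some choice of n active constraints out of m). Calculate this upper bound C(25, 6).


Each vertex corresponds to some choice of n active constraints out of m, so the number of vertices is at most C(m, n) = m! / (n!(m-n)!).
m = 25, n = 6
Numerator: 25 * 24 * 23 * 22 * 21 * 20
Denominator: 6! = 720
C(25, 6) = 177100


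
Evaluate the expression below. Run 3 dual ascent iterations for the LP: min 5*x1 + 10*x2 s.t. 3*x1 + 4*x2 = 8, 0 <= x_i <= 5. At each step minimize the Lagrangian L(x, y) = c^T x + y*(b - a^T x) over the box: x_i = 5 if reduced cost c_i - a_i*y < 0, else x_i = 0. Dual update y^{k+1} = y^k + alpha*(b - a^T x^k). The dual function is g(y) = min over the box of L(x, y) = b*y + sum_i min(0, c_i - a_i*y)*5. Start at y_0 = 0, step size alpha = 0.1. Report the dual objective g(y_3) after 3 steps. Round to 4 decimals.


Dual ascent for LP: min 5*x1 + 10*x2, 3*x1 + 4*x2 = 8, 0 <= x_i <= 5
Step 1: y^k = 0.0, reduced costs: (5.0, 10.0)
  x^k = (0.0, 0.0), subgradient = b - a^T x = 8.0
  y^{k+1} = 0.0 + 0.1*8.0 = 0.8
Step 2: y^k = 0.8, reduced costs: (2.6, 6.8)
  x^k = (0.0, 0.0), subgradient = b - a^T x = 8.0
  y^{k+1} = 0.8 + 0.1*8.0 = 1.6
Step 3: y^k = 1.6, reduced costs: (0.2, 3.6)
  x^k = (0.0, 0.0), subgradient = b - a^T x = 8.0
  y^{k+1} = 1.6 + 0.1*8.0 = 2.4
Dual objective at y_3 = 2.4: reduced costs (-2.2, 0.4), box minimizer x = (5.0, 0.0)
g(y_3) = b*y + (c1 - a1*y)*x1 + (c2 - a2*y)*x2 = 8*2.4 + (-2.2)*5.0 + 0.4*0.0 = 19.2 - 11.0 + 0.0 = 8.2


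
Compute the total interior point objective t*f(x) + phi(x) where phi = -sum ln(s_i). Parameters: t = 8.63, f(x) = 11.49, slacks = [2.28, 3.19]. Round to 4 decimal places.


Step 1: Compute log-barrier.
ln values: [0.8242, 1.16]
phi = -(0.8242 + 1.16) = -1.9842
Step 2: Compute augmented objective.
t*f(x) = 8.63*11.49 = 99.1587
Total = 99.1587 - 1.9842 = 97.1745


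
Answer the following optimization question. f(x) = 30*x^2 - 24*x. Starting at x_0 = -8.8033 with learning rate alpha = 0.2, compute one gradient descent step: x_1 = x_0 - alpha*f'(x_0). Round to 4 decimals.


We compute the gradient at x_0 and apply the update.
f'(x) = 60*x - 24
f'(-8.8033) = 60*-8.8033 - 24 = -552.198
x_1 = -8.8033 - 0.2*-552.198 = 101.6363


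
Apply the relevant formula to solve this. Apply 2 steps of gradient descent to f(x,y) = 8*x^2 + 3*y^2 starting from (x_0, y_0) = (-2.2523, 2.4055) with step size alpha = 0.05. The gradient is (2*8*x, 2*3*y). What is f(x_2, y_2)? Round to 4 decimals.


Gradient descent on f(x,y) = 8*x^2 + 3*y^2.
Starting point: (-2.2523, 2.4055), alpha = 0.05
Step 1: grad_x = 2*8*-2.2523 = -36.0368, grad_y = 2*3*2.4055 = 14.433
  x_1 = -2.2523 - 0.05*-36.0368 = -0.4505
  y_1 = 2.4055 - 0.05*14.433 = 1.6839
Step 2: grad_x = 2*8*-0.4505 = -7.2074, grad_y = 2*3*1.6839 = 10.1031
  x_2 = -0.4505 - 0.05*-7.2074 = -0.0901
  y_2 = 1.6839 - 0.05*10.1031 = 1.1787
f(-0.0901, 1.1787) = 8*(-0.0901)^2 + 3*1.1787^2 = 4.2329


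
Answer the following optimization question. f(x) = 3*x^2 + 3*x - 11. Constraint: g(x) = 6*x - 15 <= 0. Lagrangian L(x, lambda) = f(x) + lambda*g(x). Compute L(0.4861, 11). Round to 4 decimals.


Step 1: Evaluate f(x).
f(0.4861) = 3*0.4861^2 + 3*0.4861 - 11 = -8.8328
Step 2: Evaluate g(x).
g(0.4861) = 6*0.4861 - 15 = -12.0834
Step 3: Compute Lagrangian.
L = -8.8328 + 11*-12.0834 = -141.7502


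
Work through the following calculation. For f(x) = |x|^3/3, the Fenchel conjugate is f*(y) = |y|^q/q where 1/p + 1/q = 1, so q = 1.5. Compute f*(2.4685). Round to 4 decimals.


The conjugate exponent q satisfies 1/p + 1/q = 1.
p = 3, so q = 3/(3 - 1) = 1.5
|y|^q = 2.4685^1.5 = 3.8784
f*(2.4685) = 3.8784 / 1.5 = 2.5856


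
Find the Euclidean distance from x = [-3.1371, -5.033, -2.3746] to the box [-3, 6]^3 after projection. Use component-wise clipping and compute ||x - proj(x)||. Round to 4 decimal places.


Project each component onto [-3, 6].
clip(-3.1371) = -3.0, clip(-5.033) = -3.0, clip(-2.3746) = -2.3746
Projection = [-3.0, -3.0, -2.3746]
Squared diffs: [0.0188, 4.1331, 0.0]
Distance = sqrt(4.1519) = 2.0376


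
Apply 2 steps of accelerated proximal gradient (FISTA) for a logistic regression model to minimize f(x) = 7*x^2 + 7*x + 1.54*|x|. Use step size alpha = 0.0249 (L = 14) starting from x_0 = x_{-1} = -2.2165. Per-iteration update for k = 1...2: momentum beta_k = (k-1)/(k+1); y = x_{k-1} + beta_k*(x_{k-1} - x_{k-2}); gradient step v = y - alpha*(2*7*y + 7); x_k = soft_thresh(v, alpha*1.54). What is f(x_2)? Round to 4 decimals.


FISTA on f(x) = 7*x^2 + 7*x + 1.54*|x|
L = 14, alpha = 0.0249
Iteration 1: beta = 0.0, y = -2.2165 + 0.0*(-2.2165 + 2.2165) = -2.2165
  grad(y) = -24.031, v = y - alpha*grad = -1.6181
  prox(v) = soft_thresh(-1.6181, 0.0383) = -1.5798
Iteration 2: beta = 0.3333, y = -1.5798 + 0.3333*(-1.5798 + 2.2165) = -1.3675
  grad(y) = -12.1456, v = y - alpha*grad = -1.0651
  prox(v) = soft_thresh(-1.0651, 0.0383) = -1.0268
f(x_2) = 7*(-1.0268)^2 + 7*(-1.0268) + 1.54*|-1.0268| = 1.7736


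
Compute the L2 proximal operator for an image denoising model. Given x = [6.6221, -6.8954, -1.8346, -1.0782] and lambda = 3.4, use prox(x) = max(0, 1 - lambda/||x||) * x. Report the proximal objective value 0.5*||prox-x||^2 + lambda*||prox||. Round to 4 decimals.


Step 1: Compute ||x||.
||x|| = 9.7942
Step 2: Compute scaling factor.
scale = max(0, 1 - 3.4/9.7942) = 0.6529
Step 3: prox(x) = [4.3233, -4.5017, -1.1977, -0.7039]
||prox(x)|| = 6.3942
Step 4: Proximal objective.
0.5*||prox-x||^2 = 5.78
lambda*||prox|| = 21.7403
Total = 27.5204


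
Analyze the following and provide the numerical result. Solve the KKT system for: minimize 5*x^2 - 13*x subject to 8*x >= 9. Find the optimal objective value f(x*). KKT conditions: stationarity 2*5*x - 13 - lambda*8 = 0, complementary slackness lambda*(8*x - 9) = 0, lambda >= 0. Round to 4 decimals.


Step 1: Try lambda = 0 (constraint inactive).
Stationarity: 2*5*x - 13 = 0
x* = 13/(2*5) = 1.3
Check constraint: 8*1.3 = 10.4 >= 9 -- satisfied.
Step 2: Compute optimal value.
f(x*) = 5*1.3^2 - 13*1.3 = -8.45


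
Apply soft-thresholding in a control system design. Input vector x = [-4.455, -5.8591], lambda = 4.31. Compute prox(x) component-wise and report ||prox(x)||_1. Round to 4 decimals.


Soft-thresholding with lambda = 4.31:
prox(-4.455) = sign(-4.455)*max(|-4.455| - 4.31, 0) = -0.145
prox(-5.8591) = sign(-5.8591)*max(|-5.8591| - 4.31, 0) = -1.5491
prox(x) = [-0.145, -1.5491]
||prox(x)||_1 = 0.145 + 1.5491 = 1.6941


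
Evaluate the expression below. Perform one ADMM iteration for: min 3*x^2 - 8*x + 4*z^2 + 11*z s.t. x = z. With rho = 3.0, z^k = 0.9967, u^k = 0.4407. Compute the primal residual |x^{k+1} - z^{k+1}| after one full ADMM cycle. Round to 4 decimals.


ADMM iteration with rho = 3.0, z^k = 0.9967, u^k = 0.4407
Step 1: x-update.
Minimize 3*x^2 - 8*x + (3.0/2)*(x - 0.9967 + 0.4407)^2
FOC: (2*3 + 3.0)*x = 8 + 3.0*(0.9967 - 0.4407)
x^{k+1} = 1.0742
Step 2: z-update.
Minimize 4*z^2 + 11*z + (3.0/2)*(1.0742 - z + 0.4407)^2
FOC: (2*4 + 3.0)*z = -11 + 3.0*(1.0742 + 0.4407)
z^{k+1} = -0.5868
Step 3: u-update.
u^{k+1} = 0.4407 + 1.0742 + 0.5868 = 2.1018
Step 4: Primal residual = |1.0742 + 0.5868| = 1.6611


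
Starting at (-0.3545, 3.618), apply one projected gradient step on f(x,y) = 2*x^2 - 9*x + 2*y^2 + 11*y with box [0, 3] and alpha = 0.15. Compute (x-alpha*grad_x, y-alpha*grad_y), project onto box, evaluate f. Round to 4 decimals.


Step 1: Compute gradient at (-0.3545, 3.618).
grad_x = 2*2*-0.3545 - 9 = -10.418
grad_y = 2*2*3.618 + 11 = 25.472
Step 2: Gradient step.
x_raw = -0.3545 - 0.15*-10.418 = 1.2082
y_raw = 3.618 - 0.15*25.472 = -0.2028
Step 3: Project onto [0, 3].
x_proj = clip(1.2082) = 1.2082
y_proj = clip(-0.2028) = 0.0
Step 4: Evaluate f.
f(1.2082, 0.0) = -7.9543


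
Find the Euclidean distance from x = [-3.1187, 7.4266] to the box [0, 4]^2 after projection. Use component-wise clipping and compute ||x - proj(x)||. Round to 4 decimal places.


Project each component onto [0, 4].
clip(-3.1187) = 0.0, clip(7.4266) = 4.0
Projection = [0.0, 4.0]
Squared diffs: [9.7263, 11.7416]
Distance = sqrt(21.4679) = 4.6333


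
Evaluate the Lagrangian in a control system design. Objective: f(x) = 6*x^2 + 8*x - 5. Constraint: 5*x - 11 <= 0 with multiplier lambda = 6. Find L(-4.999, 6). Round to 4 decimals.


Step 1: Evaluate f(x).
f(-4.999) = 6*(-4.999)^2 + 8*(-4.999) - 5 = 104.948
Step 2: Evaluate g(x).
g(-4.999) = 5*-4.999 - 11 = -35.995
Step 3: Compute Lagrangian.
L = 104.948 + 6*-35.995 = -111.022


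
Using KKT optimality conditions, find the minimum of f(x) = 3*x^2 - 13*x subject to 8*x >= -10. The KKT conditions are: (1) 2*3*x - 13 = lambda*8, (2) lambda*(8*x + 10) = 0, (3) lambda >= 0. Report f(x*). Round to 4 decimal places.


Step 1: Try lambda = 0 (constraint inactive).
Stationarity: 2*3*x - 13 = 0
x* = 13/(2*3) = 13/6 = 2.1667 (rounded; the exact value 13/6 is used below)
Check constraint: 8*2.1667 = 17.3336 >= -10 -- satisfied.
Step 2: Compute optimal value.
f(x*) = 3*(13/6)^2 - 13*(13/6) = -14.0833


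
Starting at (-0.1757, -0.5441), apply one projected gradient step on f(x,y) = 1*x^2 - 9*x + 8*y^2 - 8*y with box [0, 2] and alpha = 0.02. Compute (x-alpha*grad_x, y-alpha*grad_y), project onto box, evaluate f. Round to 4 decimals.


Step 1: Compute gradient at (-0.1757, -0.5441).
grad_x = 2*1*-0.1757 - 9 = -9.3514
grad_y = 2*8*-0.5441 - 8 = -16.7056
Step 2: Gradient step.
x_raw = -0.1757 - 0.02*-9.3514 = 0.0113
y_raw = -0.5441 - 0.02*-16.7056 = -0.21
Step 3: Project onto [0, 2].
x_proj = clip(0.0113) = 0.0113
y_proj = clip(-0.21) = 0.0
Step 4: Evaluate f.
f(0.0113, 0.0) = -0.1018


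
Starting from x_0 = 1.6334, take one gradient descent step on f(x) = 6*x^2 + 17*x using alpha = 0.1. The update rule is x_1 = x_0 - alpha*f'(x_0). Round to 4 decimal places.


We compute the gradient at x_0 and apply the update.
f'(x) = 12*x + 17
f'(1.6334) = 12*1.6334 + 17 = 36.6008
x_1 = 1.6334 - 0.1*36.6008 = -2.0267


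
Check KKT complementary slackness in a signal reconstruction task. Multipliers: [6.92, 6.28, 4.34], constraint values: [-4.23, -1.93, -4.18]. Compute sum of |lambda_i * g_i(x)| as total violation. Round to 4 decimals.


KKT complementary slackness check:
lambda_1 * g_1 = 6.92 * -4.23 = -29.2716
lambda_2 * g_2 = 6.28 * -1.93 = -12.1204
lambda_3 * g_3 = 4.34 * -4.18 = -18.1412
Total violation = 29.2716 + 12.1204 + 18.1412 = 59.5332


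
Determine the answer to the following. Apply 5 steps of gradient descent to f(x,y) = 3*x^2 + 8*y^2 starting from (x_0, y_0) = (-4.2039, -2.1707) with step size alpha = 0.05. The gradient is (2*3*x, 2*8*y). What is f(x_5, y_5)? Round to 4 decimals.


Gradient descent on f(x,y) = 3*x^2 + 8*y^2.
Starting point: (-4.2039, -2.1707), alpha = 0.05
Step 1: grad_x = 2*3*-4.2039 = -25.2234, grad_y = 2*8*-2.1707 = -34.7312
  x_1 = -4.2039 - 0.05*-25.2234 = -2.9427
  y_1 = -2.1707 - 0.05*-34.7312 = -0.4341
Step 2: grad_x = 2*3*-2.9427 = -17.6564, grad_y = 2*8*-0.4341 = -6.9462
  x_2 = -2.9427 - 0.05*-17.6564 = -2.0599
  y_2 = -0.4341 - 0.05*-6.9462 = -0.0868
Step 3: grad_x = 2*3*-2.0599 = -12.3595, grad_y = 2*8*-0.0868 = -1.3892
  x_3 = -2.0599 - 0.05*-12.3595 = -1.4419
  y_3 = -0.0868 - 0.05*-1.3892 = -0.0174
Step 4: grad_x = 2*3*-1.4419 = -8.6516, grad_y = 2*8*-0.0174 = -0.2778
  x_4 = -1.4419 - 0.05*-8.6516 = -1.0094
  y_4 = -0.0174 - 0.05*-0.2778 = -0.0035
Step 5: grad_x = 2*3*-1.0094 = -6.0561, grad_y = 2*8*-0.0035 = -0.0556
  x_5 = -1.0094 - 0.05*-6.0561 = -0.7065
  y_5 = -0.0035 - 0.05*-0.0556 = -0.0007
f(-0.7065, -0.0007) = 3*(-0.7065)^2 + 8*(-0.0007)^2 = 1.4976


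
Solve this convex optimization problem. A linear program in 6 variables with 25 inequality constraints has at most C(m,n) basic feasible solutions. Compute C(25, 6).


Each vertex corresponds to some choice of n active constraints out of m, so the number of vertices is at most C(m, n) = m! / (n!(m-n)!).
m = 25, n = 6
Numerator: 25 * 24 * 23 * 22 * 21 * 20
Denominator: 6! = 720
C(25, 6) = 177100


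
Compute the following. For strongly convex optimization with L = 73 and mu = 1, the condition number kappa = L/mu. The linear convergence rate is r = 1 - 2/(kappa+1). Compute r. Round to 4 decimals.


Step 1: Compute the condition number.
kappa = L/mu = 73/1 = 73.0
Step 2: Compute the convergence rate.
r = 1 - 2/(kappa + 1) = 1 - 2*mu/(L + mu) = (L - mu)/(L + mu) = 72/74 = 0.973


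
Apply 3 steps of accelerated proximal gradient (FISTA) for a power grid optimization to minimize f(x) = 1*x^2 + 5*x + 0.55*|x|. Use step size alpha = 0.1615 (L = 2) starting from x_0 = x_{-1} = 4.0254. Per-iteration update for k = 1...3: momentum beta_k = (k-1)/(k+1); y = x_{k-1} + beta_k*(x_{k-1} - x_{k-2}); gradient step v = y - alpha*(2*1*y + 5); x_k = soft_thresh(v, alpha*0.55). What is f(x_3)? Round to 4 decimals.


FISTA on f(x) = 1*x^2 + 5*x + 0.55*|x|
L = 2, alpha = 0.1615
Iteration 1: beta = 0.0, y = 4.0254 + 0.0*(4.0254 - 4.0254) = 4.0254
  grad(y) = 13.0508, v = y - alpha*grad = 1.9177
  prox(v) = soft_thresh(1.9177, 0.0888) = 1.8289
Iteration 2: beta = 0.3333, y = 1.8289 + 0.3333*(1.8289 - 4.0254) = 1.0967
  grad(y) = 7.1934, v = y - alpha*grad = -0.065
  prox(v) = soft_thresh(-0.065, 0.0888) = 0.0
Iteration 3: beta = 0.5, y = 0.0 + 0.5*(0.0 - 1.8289) = -0.9144
  grad(y) = 3.1711, v = y - alpha*grad = -1.4266
  prox(v) = soft_thresh(-1.4266, 0.0888) = -1.3377
f(x_3) = 1*(-1.3377)^2 + 5*(-1.3377) + 0.55*|-1.3377| = -4.1634


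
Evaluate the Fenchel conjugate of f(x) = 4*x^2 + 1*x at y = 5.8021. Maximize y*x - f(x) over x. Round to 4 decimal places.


f*(y) = sup_x {y*x - a*x^2 - b*x} = sup_x {(y-b)*x - a*x^2}
FOC: (y - b) - 2a*x = 0 => x* = (y - b)/(2a)
x* = (5.8021 - 1)/(2*4) = 0.6003
f*(5.8021) = (y-b)^2/(4a) = (5.8021 - 1)^2/(4*4)
= 23.0602/16 = 1.4413


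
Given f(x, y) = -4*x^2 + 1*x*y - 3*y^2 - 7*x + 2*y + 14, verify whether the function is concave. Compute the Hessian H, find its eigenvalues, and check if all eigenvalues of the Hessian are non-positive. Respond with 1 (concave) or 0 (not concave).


The Hessian of f(x,y) = -4*x^2 + 1*x*y - 3*y^2 - 7*x + 2*y + 14 is:
H = [[-8, 1], [1, -6]]
Trace = -8 - 6 = -14
Determinant = -8*-6 - (1)^2 = 47
Discriminant = (-14)^2 - 4*47 = 8.0
Eigenvalues: lambda_1 = -8.4142, lambda_2 = -5.5858
The function is concave.

1


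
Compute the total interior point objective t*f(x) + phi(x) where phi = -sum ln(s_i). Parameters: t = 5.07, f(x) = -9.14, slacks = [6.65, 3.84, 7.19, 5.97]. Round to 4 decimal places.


Step 1: Compute log-barrier.
ln values: [1.8946, 1.3455, 1.9727, 1.7867]
phi = -(1.8946 + 1.3455 + 1.9727 + 1.7867) = -6.9995
Step 2: Compute augmented objective.
t*f(x) = 5.07*-9.14 = -46.3398
Total = -46.3398 - 6.9995 = -53.3393


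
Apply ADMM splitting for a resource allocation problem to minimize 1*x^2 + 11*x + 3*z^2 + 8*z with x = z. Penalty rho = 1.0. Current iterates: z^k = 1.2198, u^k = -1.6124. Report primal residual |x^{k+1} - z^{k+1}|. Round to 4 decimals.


ADMM iteration with rho = 1.0, z^k = 1.2198, u^k = -1.6124
Step 1: x-update.
Minimize 1*x^2 + 11*x + (1.0/2)*(x - 1.2198 - 1.6124)^2
FOC: (2*1 + 1.0)*x = -11 + 1.0*(1.2198 + 1.6124)
x^{k+1} = -2.7226
Step 2: z-update.
Minimize 3*z^2 + 8*z + (1.0/2)*(-2.7226 - z - 1.6124)^2
FOC: (2*3 + 1.0)*z = -8 + 1.0*(-2.7226 - 1.6124)
z^{k+1} = -1.7621
Step 3: u-update.
u^{k+1} = -1.6124 - 2.7226 + 1.7621 = -2.5729
Step 4: Primal residual = |-2.7226 + 1.7621| = 0.9605
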